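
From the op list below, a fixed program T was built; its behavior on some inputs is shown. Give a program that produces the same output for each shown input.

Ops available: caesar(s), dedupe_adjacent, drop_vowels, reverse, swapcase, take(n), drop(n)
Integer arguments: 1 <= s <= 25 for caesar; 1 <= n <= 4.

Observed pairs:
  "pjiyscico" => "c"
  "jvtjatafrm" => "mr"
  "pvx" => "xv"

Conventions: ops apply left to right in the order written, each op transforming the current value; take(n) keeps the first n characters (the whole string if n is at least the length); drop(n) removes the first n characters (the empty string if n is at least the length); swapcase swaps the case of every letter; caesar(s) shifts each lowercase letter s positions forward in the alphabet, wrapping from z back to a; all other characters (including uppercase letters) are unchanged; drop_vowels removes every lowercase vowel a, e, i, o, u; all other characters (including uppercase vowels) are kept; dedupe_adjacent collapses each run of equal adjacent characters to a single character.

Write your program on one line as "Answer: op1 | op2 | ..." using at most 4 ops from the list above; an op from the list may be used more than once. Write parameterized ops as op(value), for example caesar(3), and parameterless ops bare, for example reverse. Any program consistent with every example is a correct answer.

reverse | take(2) | drop_vowels

Check, running the answer program on each example:
  "pjiyscico" -> "ocicsyijp" -> "oc" -> "c"
  "jvtjatafrm" -> "mrfatajtvj" -> "mr" -> "mr"
  "pvx" -> "xvp" -> "xv" -> "xv"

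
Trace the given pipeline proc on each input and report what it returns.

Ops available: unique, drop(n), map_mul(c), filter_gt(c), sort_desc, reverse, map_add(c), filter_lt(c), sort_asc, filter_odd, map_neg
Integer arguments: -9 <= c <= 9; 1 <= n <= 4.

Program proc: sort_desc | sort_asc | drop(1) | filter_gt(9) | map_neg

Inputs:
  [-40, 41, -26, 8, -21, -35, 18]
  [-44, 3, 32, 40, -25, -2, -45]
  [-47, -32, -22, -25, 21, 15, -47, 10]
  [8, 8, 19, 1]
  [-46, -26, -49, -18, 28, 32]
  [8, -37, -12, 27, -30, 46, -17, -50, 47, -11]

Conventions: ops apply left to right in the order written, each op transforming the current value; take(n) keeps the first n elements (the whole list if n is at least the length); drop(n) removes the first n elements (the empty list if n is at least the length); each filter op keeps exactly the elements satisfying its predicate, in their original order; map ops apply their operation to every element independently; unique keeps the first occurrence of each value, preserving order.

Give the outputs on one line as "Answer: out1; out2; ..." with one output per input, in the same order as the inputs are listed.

Execution, op by op:
  [-40, 41, -26, 8, -21, -35, 18] -> [41, 18, 8, -21, -26, -35, -40] -> [-40, -35, -26, -21, 8, 18, 41] -> [-35, -26, -21, 8, 18, 41] -> [18, 41] -> [-18, -41]
  [-44, 3, 32, 40, -25, -2, -45] -> [40, 32, 3, -2, -25, -44, -45] -> [-45, -44, -25, -2, 3, 32, 40] -> [-44, -25, -2, 3, 32, 40] -> [32, 40] -> [-32, -40]
  [-47, -32, -22, -25, 21, 15, -47, 10] -> [21, 15, 10, -22, -25, -32, -47, -47] -> [-47, -47, -32, -25, -22, 10, 15, 21] -> [-47, -32, -25, -22, 10, 15, 21] -> [10, 15, 21] -> [-10, -15, -21]
  [8, 8, 19, 1] -> [19, 8, 8, 1] -> [1, 8, 8, 19] -> [8, 8, 19] -> [19] -> [-19]
  [-46, -26, -49, -18, 28, 32] -> [32, 28, -18, -26, -46, -49] -> [-49, -46, -26, -18, 28, 32] -> [-46, -26, -18, 28, 32] -> [28, 32] -> [-28, -32]
  [8, -37, -12, 27, -30, 46, -17, -50, 47, -11] -> [47, 46, 27, 8, -11, -12, -17, -30, -37, -50] -> [-50, -37, -30, -17, -12, -11, 8, 27, 46, 47] -> [-37, -30, -17, -12, -11, 8, 27, 46, 47] -> [27, 46, 47] -> [-27, -46, -47]

[-18, -41]; [-32, -40]; [-10, -15, -21]; [-19]; [-28, -32]; [-27, -46, -47]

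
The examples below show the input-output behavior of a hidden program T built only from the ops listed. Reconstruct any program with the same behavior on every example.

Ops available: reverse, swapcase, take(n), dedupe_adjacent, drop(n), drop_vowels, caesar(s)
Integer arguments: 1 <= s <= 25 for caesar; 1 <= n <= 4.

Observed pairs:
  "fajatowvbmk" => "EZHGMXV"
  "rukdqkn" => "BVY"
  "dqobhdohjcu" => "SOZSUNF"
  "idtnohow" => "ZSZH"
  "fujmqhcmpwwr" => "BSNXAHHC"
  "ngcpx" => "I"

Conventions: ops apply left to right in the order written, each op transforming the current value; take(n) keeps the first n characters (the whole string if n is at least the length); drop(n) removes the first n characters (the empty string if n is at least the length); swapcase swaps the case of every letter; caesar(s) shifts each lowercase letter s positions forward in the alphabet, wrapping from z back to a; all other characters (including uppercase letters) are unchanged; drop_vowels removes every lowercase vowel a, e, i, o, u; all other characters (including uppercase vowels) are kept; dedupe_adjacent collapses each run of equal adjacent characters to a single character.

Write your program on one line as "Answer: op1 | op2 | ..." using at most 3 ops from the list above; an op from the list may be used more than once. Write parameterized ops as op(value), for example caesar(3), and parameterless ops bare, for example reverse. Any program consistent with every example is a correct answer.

caesar(11) | drop(4) | swapcase

Check, running the answer program on each example:
  "fajatowvbmk" -> "qlulezhgmxv" -> "ezhgmxv" -> "EZHGMXV"
  "rukdqkn" -> "cfvobvy" -> "bvy" -> "BVY"
  "dqobhdohjcu" -> "obzmsozsunf" -> "sozsunf" -> "SOZSUNF"
  "idtnohow" -> "toeyzszh" -> "zszh" -> "ZSZH"
  "fujmqhcmpwwr" -> "qfuxbsnxahhc" -> "bsnxahhc" -> "BSNXAHHC"
  "ngcpx" -> "yrnai" -> "i" -> "I"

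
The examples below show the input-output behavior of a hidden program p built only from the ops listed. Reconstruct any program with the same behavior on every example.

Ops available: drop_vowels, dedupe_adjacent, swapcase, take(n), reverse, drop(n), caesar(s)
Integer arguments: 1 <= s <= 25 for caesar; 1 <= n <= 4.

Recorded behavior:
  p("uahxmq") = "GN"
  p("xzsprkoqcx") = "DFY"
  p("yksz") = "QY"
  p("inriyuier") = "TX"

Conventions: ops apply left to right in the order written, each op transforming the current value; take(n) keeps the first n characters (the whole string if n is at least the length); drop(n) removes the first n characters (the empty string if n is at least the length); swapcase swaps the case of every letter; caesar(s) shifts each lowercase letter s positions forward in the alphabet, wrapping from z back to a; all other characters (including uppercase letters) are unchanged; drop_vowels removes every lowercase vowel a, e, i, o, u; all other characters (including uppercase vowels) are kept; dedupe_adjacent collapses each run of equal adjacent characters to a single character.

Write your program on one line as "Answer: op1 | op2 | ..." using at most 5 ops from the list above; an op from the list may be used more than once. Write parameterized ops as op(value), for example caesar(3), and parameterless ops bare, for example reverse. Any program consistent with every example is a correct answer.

take(3) | caesar(22) | caesar(10) | drop_vowels | swapcase

Check, running the answer program on each example:
  "uahxmq" -> "uah" -> "qwd" -> "agn" -> "gn" -> "GN"
  "xzsprkoqcx" -> "xzs" -> "tvo" -> "dfy" -> "dfy" -> "DFY"
  "yksz" -> "yks" -> "ugo" -> "eqy" -> "qy" -> "QY"
  "inriyuier" -> "inr" -> "ejn" -> "otx" -> "tx" -> "TX"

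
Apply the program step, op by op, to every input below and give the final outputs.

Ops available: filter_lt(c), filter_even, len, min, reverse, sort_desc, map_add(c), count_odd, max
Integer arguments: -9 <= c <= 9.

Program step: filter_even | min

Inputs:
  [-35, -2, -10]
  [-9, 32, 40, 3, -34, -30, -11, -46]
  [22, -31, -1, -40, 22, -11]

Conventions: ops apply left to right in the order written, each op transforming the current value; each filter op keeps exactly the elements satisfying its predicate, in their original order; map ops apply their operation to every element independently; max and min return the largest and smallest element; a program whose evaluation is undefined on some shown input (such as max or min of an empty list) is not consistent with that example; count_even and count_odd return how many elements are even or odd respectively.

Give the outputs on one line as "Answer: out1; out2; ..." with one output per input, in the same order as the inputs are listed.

Execution, op by op:
  [-35, -2, -10] -> [-2, -10] -> -10
  [-9, 32, 40, 3, -34, -30, -11, -46] -> [32, 40, -34, -30, -46] -> -46
  [22, -31, -1, -40, 22, -11] -> [22, -40, 22] -> -40

-10; -46; -40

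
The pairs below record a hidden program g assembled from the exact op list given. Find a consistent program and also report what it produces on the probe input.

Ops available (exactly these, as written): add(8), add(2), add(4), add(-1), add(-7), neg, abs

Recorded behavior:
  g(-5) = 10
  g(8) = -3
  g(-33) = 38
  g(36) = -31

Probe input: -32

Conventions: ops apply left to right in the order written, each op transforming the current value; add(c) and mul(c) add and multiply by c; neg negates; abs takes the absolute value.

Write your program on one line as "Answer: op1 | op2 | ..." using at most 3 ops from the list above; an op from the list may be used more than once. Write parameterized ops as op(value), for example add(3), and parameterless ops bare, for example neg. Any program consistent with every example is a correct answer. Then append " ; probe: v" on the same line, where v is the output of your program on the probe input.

add(-1) | neg | add(4) ; probe: 37

Check, running the answer program on each example:
  -5 -> -6 -> 6 -> 10
  8 -> 7 -> -7 -> -3
  -33 -> -34 -> 34 -> 38
  36 -> 35 -> -35 -> -31
  probe: -32 -> -33 -> 33 -> 37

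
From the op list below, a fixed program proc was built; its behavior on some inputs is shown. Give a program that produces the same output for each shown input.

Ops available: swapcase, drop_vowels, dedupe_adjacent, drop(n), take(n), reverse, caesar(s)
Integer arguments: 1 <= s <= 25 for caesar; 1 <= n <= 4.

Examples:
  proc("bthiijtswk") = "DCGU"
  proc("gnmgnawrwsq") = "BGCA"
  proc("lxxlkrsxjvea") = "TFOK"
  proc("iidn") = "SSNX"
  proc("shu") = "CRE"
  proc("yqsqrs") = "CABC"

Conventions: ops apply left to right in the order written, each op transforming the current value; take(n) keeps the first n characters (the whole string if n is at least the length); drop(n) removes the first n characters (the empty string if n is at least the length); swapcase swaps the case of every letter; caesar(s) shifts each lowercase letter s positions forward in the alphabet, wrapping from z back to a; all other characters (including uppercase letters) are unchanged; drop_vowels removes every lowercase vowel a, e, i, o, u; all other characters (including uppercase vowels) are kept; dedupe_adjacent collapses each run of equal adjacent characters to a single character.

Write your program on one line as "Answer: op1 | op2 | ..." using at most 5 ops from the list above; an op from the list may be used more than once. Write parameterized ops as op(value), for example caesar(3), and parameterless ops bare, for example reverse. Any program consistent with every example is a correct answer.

caesar(10) | reverse | take(4) | reverse | swapcase

Check, running the answer program on each example:
  "bthiijtswk" -> "ldrsstdcgu" -> "ugcdtssrdl" -> "ugcd" -> "dcgu" -> "DCGU"
  "gnmgnawrwsq" -> "qxwqxkgbgca" -> "acgbgkxqwxq" -> "acgb" -> "bgca" -> "BGCA"
  "lxxlkrsxjvea" -> "vhhvubchtfok" -> "kofthcbuvhhv" -> "koft" -> "tfok" -> "TFOK"
  "iidn" -> "ssnx" -> "xnss" -> "xnss" -> "ssnx" -> "SSNX"
  "shu" -> "cre" -> "erc" -> "erc" -> "cre" -> "CRE"
  "yqsqrs" -> "iacabc" -> "cbacai" -> "cbac" -> "cabc" -> "CABC"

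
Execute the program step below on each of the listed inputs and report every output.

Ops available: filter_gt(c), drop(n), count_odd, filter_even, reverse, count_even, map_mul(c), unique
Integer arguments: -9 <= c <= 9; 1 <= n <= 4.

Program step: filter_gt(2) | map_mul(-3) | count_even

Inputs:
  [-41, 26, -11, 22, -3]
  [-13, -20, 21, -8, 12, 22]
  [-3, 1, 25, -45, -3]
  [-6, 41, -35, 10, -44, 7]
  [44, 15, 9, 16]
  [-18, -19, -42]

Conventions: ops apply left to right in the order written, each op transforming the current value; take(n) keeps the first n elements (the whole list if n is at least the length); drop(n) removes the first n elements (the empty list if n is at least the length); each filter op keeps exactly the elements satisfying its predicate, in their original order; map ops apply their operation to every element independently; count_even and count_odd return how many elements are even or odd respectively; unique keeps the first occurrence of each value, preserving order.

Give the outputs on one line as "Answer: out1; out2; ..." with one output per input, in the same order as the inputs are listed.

2; 2; 0; 1; 2; 0

Execution, op by op:
  [-41, 26, -11, 22, -3] -> [26, 22] -> [-78, -66] -> 2
  [-13, -20, 21, -8, 12, 22] -> [21, 12, 22] -> [-63, -36, -66] -> 2
  [-3, 1, 25, -45, -3] -> [25] -> [-75] -> 0
  [-6, 41, -35, 10, -44, 7] -> [41, 10, 7] -> [-123, -30, -21] -> 1
  [44, 15, 9, 16] -> [44, 15, 9, 16] -> [-132, -45, -27, -48] -> 2
  [-18, -19, -42] -> [] -> [] -> 0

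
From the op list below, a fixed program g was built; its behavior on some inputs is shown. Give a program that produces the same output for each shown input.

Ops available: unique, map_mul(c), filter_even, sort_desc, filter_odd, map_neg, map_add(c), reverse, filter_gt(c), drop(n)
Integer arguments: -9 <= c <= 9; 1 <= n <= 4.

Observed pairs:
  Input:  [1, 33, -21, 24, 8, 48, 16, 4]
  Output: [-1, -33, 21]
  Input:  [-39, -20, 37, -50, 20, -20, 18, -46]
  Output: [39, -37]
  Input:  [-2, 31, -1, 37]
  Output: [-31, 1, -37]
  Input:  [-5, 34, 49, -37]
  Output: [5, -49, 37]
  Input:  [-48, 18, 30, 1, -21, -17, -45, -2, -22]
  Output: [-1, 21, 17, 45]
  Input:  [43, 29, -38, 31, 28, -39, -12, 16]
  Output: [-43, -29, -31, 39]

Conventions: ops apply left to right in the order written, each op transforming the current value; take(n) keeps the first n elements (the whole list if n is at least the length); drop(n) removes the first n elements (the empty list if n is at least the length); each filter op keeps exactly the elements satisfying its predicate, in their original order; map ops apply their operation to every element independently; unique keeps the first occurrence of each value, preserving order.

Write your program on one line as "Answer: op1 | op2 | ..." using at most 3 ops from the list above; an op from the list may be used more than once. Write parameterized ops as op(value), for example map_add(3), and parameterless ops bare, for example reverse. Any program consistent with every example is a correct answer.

filter_odd | map_neg

Check, running the answer program on each example:
  [1, 33, -21, 24, 8, 48, 16, 4] -> [1, 33, -21] -> [-1, -33, 21]
  [-39, -20, 37, -50, 20, -20, 18, -46] -> [-39, 37] -> [39, -37]
  [-2, 31, -1, 37] -> [31, -1, 37] -> [-31, 1, -37]
  [-5, 34, 49, -37] -> [-5, 49, -37] -> [5, -49, 37]
  [-48, 18, 30, 1, -21, -17, -45, -2, -22] -> [1, -21, -17, -45] -> [-1, 21, 17, 45]
  [43, 29, -38, 31, 28, -39, -12, 16] -> [43, 29, 31, -39] -> [-43, -29, -31, 39]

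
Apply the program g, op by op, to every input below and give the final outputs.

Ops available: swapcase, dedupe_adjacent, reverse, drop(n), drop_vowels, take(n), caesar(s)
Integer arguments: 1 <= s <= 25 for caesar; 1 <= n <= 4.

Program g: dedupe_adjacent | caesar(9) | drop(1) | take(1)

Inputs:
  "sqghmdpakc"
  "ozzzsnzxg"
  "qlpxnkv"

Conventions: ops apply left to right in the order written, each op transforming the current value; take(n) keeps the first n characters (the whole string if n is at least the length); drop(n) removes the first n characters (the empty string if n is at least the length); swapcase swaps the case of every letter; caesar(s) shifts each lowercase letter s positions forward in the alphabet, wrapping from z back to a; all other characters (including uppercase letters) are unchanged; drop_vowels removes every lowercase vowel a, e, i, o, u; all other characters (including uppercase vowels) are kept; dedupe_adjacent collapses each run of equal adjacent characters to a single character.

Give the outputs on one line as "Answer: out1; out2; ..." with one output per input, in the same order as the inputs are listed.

"z"; "i"; "u"

Execution, op by op:
  "sqghmdpakc" -> "sqghmdpakc" -> "bzpqvmyjtl" -> "zpqvmyjtl" -> "z"
  "ozzzsnzxg" -> "ozsnzxg" -> "xibwigp" -> "ibwigp" -> "i"
  "qlpxnkv" -> "qlpxnkv" -> "zuygwte" -> "uygwte" -> "u"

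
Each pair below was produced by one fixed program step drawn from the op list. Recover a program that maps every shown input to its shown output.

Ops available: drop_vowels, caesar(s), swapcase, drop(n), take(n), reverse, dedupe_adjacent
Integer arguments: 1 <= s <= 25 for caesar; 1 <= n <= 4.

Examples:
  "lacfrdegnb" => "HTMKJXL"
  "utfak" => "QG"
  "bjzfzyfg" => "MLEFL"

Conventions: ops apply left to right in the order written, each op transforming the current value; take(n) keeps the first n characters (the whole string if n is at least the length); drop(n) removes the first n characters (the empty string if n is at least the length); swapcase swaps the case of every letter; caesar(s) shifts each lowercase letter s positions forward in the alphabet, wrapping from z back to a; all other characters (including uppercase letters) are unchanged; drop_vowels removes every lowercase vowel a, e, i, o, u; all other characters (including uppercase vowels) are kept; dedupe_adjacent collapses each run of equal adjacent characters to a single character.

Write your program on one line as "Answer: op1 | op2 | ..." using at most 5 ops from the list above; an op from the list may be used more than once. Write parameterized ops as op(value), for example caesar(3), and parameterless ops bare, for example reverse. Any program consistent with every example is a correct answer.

caesar(6) | swapcase | drop(3) | reverse

Check, running the answer program on each example:
  "lacfrdegnb" -> "rgilxjkmth" -> "RGILXJKMTH" -> "LXJKMTH" -> "HTMKJXL"
  "utfak" -> "azlgq" -> "AZLGQ" -> "GQ" -> "QG"
  "bjzfzyfg" -> "hpflfelm" -> "HPFLFELM" -> "LFELM" -> "MLEFL"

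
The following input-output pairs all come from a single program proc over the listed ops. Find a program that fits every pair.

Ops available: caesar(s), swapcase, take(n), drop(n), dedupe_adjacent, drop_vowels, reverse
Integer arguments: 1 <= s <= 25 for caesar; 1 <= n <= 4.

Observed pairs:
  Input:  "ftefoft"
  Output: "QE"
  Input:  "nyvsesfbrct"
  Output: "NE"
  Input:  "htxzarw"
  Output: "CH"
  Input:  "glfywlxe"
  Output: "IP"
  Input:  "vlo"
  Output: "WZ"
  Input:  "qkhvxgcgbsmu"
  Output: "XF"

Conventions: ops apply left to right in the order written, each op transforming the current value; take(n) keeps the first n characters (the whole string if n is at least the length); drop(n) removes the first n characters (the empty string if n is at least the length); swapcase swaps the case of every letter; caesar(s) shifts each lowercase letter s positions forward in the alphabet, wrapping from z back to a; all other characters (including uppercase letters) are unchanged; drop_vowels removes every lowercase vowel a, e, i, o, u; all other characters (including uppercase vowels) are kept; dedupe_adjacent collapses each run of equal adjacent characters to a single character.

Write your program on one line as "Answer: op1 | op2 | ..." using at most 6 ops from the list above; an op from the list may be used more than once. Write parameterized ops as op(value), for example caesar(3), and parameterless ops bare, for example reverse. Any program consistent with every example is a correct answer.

caesar(11) | reverse | take(2) | swapcase | reverse

Check, running the answer program on each example:
  "ftefoft" -> "qepqzqe" -> "eqzqpeq" -> "eq" -> "EQ" -> "QE"
  "nyvsesfbrct" -> "yjgdpdqmcne" -> "encmqdpdgjy" -> "en" -> "EN" -> "NE"
  "htxzarw" -> "seiklch" -> "hclkies" -> "hc" -> "HC" -> "CH"
  "glfywlxe" -> "rwqjhwip" -> "piwhjqwr" -> "pi" -> "PI" -> "IP"
  "vlo" -> "gwz" -> "zwg" -> "zw" -> "ZW" -> "WZ"
  "qkhvxgcgbsmu" -> "bvsgirnrmdxf" -> "fxdmrnrigsvb" -> "fx" -> "FX" -> "XF"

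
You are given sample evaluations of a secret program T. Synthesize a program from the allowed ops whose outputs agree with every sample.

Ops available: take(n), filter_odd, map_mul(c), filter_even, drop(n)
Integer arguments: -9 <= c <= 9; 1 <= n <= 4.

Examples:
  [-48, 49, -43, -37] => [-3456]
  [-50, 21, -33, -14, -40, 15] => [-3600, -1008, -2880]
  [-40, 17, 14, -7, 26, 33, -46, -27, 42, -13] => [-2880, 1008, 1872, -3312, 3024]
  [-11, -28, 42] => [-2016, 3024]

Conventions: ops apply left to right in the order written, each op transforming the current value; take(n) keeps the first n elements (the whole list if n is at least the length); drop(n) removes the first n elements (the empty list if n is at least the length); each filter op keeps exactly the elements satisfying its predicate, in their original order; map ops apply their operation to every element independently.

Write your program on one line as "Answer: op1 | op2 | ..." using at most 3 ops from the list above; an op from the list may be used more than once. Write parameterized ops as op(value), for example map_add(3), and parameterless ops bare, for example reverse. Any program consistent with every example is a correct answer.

filter_even | map_mul(8) | map_mul(9)

Check, running the answer program on each example:
  [-48, 49, -43, -37] -> [-48] -> [-384] -> [-3456]
  [-50, 21, -33, -14, -40, 15] -> [-50, -14, -40] -> [-400, -112, -320] -> [-3600, -1008, -2880]
  [-40, 17, 14, -7, 26, 33, -46, -27, 42, -13] -> [-40, 14, 26, -46, 42] -> [-320, 112, 208, -368, 336] -> [-2880, 1008, 1872, -3312, 3024]
  [-11, -28, 42] -> [-28, 42] -> [-224, 336] -> [-2016, 3024]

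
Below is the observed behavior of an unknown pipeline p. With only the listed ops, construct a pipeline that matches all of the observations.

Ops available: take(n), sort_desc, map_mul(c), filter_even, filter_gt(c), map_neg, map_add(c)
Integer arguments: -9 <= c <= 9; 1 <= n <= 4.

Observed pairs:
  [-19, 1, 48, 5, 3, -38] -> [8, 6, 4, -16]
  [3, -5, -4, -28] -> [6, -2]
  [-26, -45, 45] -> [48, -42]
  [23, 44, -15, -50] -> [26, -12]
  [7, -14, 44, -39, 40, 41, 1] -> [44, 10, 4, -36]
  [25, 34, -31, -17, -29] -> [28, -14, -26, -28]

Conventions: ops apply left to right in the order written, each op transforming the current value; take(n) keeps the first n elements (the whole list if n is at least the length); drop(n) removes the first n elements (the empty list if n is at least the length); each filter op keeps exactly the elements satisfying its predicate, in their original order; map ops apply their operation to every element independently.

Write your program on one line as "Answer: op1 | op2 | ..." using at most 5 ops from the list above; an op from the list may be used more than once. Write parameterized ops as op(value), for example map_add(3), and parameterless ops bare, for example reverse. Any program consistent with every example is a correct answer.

map_add(7) | map_add(-4) | sort_desc | filter_even

Check, running the answer program on each example:
  [-19, 1, 48, 5, 3, -38] -> [-12, 8, 55, 12, 10, -31] -> [-16, 4, 51, 8, 6, -35] -> [51, 8, 6, 4, -16, -35] -> [8, 6, 4, -16]
  [3, -5, -4, -28] -> [10, 2, 3, -21] -> [6, -2, -1, -25] -> [6, -1, -2, -25] -> [6, -2]
  [-26, -45, 45] -> [-19, -38, 52] -> [-23, -42, 48] -> [48, -23, -42] -> [48, -42]
  [23, 44, -15, -50] -> [30, 51, -8, -43] -> [26, 47, -12, -47] -> [47, 26, -12, -47] -> [26, -12]
  [7, -14, 44, -39, 40, 41, 1] -> [14, -7, 51, -32, 47, 48, 8] -> [10, -11, 47, -36, 43, 44, 4] -> [47, 44, 43, 10, 4, -11, -36] -> [44, 10, 4, -36]
  [25, 34, -31, -17, -29] -> [32, 41, -24, -10, -22] -> [28, 37, -28, -14, -26] -> [37, 28, -14, -26, -28] -> [28, -14, -26, -28]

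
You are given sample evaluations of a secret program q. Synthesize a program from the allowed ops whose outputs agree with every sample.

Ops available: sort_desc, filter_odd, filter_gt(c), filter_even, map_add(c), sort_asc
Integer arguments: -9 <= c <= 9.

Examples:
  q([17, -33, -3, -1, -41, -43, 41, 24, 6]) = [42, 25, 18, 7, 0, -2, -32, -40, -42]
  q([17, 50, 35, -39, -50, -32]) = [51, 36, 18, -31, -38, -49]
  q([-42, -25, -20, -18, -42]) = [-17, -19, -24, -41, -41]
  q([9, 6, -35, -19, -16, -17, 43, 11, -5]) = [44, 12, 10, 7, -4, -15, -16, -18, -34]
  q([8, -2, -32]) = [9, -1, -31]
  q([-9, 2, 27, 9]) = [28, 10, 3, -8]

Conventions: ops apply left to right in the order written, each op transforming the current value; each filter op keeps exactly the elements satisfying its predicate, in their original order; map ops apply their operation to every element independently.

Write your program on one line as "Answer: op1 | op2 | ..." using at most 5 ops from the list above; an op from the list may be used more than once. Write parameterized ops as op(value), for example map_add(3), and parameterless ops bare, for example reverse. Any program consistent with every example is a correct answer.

sort_desc | sort_asc | map_add(1) | sort_desc

Check, running the answer program on each example:
  [17, -33, -3, -1, -41, -43, 41, 24, 6] -> [41, 24, 17, 6, -1, -3, -33, -41, -43] -> [-43, -41, -33, -3, -1, 6, 17, 24, 41] -> [-42, -40, -32, -2, 0, 7, 18, 25, 42] -> [42, 25, 18, 7, 0, -2, -32, -40, -42]
  [17, 50, 35, -39, -50, -32] -> [50, 35, 17, -32, -39, -50] -> [-50, -39, -32, 17, 35, 50] -> [-49, -38, -31, 18, 36, 51] -> [51, 36, 18, -31, -38, -49]
  [-42, -25, -20, -18, -42] -> [-18, -20, -25, -42, -42] -> [-42, -42, -25, -20, -18] -> [-41, -41, -24, -19, -17] -> [-17, -19, -24, -41, -41]
  [9, 6, -35, -19, -16, -17, 43, 11, -5] -> [43, 11, 9, 6, -5, -16, -17, -19, -35] -> [-35, -19, -17, -16, -5, 6, 9, 11, 43] -> [-34, -18, -16, -15, -4, 7, 10, 12, 44] -> [44, 12, 10, 7, -4, -15, -16, -18, -34]
  [8, -2, -32] -> [8, -2, -32] -> [-32, -2, 8] -> [-31, -1, 9] -> [9, -1, -31]
  [-9, 2, 27, 9] -> [27, 9, 2, -9] -> [-9, 2, 9, 27] -> [-8, 3, 10, 28] -> [28, 10, 3, -8]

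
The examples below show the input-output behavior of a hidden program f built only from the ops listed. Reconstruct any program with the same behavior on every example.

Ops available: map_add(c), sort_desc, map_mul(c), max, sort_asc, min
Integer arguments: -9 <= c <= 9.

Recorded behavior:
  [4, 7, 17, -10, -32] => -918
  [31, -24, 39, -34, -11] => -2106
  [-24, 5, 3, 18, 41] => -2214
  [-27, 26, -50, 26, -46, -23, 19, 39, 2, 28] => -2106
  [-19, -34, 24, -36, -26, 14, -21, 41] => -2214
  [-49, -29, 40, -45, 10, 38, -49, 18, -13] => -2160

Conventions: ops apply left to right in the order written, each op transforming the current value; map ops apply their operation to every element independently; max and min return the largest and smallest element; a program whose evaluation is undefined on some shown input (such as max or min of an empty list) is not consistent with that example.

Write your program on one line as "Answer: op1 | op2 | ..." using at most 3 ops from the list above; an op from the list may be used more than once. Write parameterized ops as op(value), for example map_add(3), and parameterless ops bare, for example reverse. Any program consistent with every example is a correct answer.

map_mul(-6) | map_mul(9) | min

Check, running the answer program on each example:
  [4, 7, 17, -10, -32] -> [-24, -42, -102, 60, 192] -> [-216, -378, -918, 540, 1728] -> -918
  [31, -24, 39, -34, -11] -> [-186, 144, -234, 204, 66] -> [-1674, 1296, -2106, 1836, 594] -> -2106
  [-24, 5, 3, 18, 41] -> [144, -30, -18, -108, -246] -> [1296, -270, -162, -972, -2214] -> -2214
  [-27, 26, -50, 26, -46, -23, 19, 39, 2, 28] -> [162, -156, 300, -156, 276, 138, -114, -234, -12, -168] -> [1458, -1404, 2700, -1404, 2484, 1242, -1026, -2106, -108, -1512] -> -2106
  [-19, -34, 24, -36, -26, 14, -21, 41] -> [114, 204, -144, 216, 156, -84, 126, -246] -> [1026, 1836, -1296, 1944, 1404, -756, 1134, -2214] -> -2214
  [-49, -29, 40, -45, 10, 38, -49, 18, -13] -> [294, 174, -240, 270, -60, -228, 294, -108, 78] -> [2646, 1566, -2160, 2430, -540, -2052, 2646, -972, 702] -> -2160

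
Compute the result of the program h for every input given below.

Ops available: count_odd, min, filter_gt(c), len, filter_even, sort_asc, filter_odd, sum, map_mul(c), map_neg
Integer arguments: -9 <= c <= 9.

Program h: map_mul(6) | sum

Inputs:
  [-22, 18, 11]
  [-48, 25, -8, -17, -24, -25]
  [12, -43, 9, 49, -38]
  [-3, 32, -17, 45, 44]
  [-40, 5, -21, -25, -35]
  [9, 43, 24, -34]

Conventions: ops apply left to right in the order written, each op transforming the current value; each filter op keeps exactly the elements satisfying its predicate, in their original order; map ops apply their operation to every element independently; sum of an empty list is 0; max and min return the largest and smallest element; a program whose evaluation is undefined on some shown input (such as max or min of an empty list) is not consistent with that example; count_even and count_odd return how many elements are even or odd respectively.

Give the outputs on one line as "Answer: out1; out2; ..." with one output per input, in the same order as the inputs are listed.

42; -582; -66; 606; -696; 252

Execution, op by op:
  [-22, 18, 11] -> [-132, 108, 66] -> 42
  [-48, 25, -8, -17, -24, -25] -> [-288, 150, -48, -102, -144, -150] -> -582
  [12, -43, 9, 49, -38] -> [72, -258, 54, 294, -228] -> -66
  [-3, 32, -17, 45, 44] -> [-18, 192, -102, 270, 264] -> 606
  [-40, 5, -21, -25, -35] -> [-240, 30, -126, -150, -210] -> -696
  [9, 43, 24, -34] -> [54, 258, 144, -204] -> 252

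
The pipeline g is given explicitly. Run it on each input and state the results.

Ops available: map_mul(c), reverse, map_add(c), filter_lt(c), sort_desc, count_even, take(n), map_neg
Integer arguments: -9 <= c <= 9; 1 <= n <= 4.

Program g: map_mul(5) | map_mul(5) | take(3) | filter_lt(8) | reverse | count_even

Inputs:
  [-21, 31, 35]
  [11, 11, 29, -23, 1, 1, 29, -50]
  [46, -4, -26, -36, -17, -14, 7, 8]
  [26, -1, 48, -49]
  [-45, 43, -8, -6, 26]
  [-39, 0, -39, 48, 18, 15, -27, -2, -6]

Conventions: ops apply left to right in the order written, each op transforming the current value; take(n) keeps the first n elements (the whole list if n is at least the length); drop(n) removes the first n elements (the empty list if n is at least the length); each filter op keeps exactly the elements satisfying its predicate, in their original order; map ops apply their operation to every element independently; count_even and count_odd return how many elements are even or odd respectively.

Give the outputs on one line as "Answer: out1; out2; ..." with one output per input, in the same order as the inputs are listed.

Execution, op by op:
  [-21, 31, 35] -> [-105, 155, 175] -> [-525, 775, 875] -> [-525, 775, 875] -> [-525] -> [-525] -> 0
  [11, 11, 29, -23, 1, 1, 29, -50] -> [55, 55, 145, -115, 5, 5, 145, -250] -> [275, 275, 725, -575, 25, 25, 725, -1250] -> [275, 275, 725] -> [] -> [] -> 0
  [46, -4, -26, -36, -17, -14, 7, 8] -> [230, -20, -130, -180, -85, -70, 35, 40] -> [1150, -100, -650, -900, -425, -350, 175, 200] -> [1150, -100, -650] -> [-100, -650] -> [-650, -100] -> 2
  [26, -1, 48, -49] -> [130, -5, 240, -245] -> [650, -25, 1200, -1225] -> [650, -25, 1200] -> [-25] -> [-25] -> 0
  [-45, 43, -8, -6, 26] -> [-225, 215, -40, -30, 130] -> [-1125, 1075, -200, -150, 650] -> [-1125, 1075, -200] -> [-1125, -200] -> [-200, -1125] -> 1
  [-39, 0, -39, 48, 18, 15, -27, -2, -6] -> [-195, 0, -195, 240, 90, 75, -135, -10, -30] -> [-975, 0, -975, 1200, 450, 375, -675, -50, -150] -> [-975, 0, -975] -> [-975, 0, -975] -> [-975, 0, -975] -> 1

0; 0; 2; 0; 1; 1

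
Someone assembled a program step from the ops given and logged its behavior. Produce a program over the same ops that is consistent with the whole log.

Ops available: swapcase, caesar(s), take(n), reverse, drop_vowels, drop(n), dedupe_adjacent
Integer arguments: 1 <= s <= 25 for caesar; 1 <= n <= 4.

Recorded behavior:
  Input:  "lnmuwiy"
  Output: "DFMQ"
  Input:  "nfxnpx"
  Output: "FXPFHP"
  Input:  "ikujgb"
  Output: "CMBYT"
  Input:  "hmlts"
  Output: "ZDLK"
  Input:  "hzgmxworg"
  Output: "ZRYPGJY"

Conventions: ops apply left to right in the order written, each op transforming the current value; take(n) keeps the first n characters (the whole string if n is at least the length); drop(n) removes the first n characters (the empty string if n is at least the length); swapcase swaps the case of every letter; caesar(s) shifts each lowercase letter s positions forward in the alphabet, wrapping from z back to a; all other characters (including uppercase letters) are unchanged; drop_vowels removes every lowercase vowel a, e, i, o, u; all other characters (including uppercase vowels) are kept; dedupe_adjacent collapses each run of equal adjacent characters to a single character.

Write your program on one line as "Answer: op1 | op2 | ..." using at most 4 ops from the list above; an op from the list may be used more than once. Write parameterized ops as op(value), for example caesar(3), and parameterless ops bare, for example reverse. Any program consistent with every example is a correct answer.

caesar(18) | drop_vowels | swapcase

Check, running the answer program on each example:
  "lnmuwiy" -> "dfemoaq" -> "dfmq" -> "DFMQ"
  "nfxnpx" -> "fxpfhp" -> "fxpfhp" -> "FXPFHP"
  "ikujgb" -> "acmbyt" -> "cmbyt" -> "CMBYT"
  "hmlts" -> "zedlk" -> "zdlk" -> "ZDLK"
  "hzgmxworg" -> "zryepogjy" -> "zrypgjy" -> "ZRYPGJY"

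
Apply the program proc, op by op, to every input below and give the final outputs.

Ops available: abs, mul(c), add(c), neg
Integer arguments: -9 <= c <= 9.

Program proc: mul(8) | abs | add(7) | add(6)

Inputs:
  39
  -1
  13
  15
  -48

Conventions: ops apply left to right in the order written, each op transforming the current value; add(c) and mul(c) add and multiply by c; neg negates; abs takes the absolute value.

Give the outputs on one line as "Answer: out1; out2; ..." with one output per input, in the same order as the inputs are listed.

Execution, op by op:
  39 -> 312 -> 312 -> 319 -> 325
  -1 -> -8 -> 8 -> 15 -> 21
  13 -> 104 -> 104 -> 111 -> 117
  15 -> 120 -> 120 -> 127 -> 133
  -48 -> -384 -> 384 -> 391 -> 397

325; 21; 117; 133; 397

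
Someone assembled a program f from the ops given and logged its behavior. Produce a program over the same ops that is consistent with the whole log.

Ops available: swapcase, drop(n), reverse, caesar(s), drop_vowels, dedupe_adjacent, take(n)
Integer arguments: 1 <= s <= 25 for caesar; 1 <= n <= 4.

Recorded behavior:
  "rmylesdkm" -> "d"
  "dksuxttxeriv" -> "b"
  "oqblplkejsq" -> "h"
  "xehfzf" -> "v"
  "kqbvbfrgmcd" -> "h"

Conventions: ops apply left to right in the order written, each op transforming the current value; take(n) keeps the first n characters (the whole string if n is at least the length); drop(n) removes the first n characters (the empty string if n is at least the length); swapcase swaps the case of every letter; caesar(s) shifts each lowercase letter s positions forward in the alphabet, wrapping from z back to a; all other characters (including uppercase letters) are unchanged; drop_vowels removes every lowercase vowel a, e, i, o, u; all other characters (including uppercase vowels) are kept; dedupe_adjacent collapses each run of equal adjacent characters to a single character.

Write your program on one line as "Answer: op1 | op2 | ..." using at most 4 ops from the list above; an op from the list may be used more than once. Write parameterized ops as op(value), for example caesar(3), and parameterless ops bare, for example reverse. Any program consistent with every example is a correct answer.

take(2) | caesar(24) | caesar(19) | drop(1)

Check, running the answer program on each example:
  "rmylesdkm" -> "rm" -> "pk" -> "id" -> "d"
  "dksuxttxeriv" -> "dk" -> "bi" -> "ub" -> "b"
  "oqblplkejsq" -> "oq" -> "mo" -> "fh" -> "h"
  "xehfzf" -> "xe" -> "vc" -> "ov" -> "v"
  "kqbvbfrgmcd" -> "kq" -> "io" -> "bh" -> "h"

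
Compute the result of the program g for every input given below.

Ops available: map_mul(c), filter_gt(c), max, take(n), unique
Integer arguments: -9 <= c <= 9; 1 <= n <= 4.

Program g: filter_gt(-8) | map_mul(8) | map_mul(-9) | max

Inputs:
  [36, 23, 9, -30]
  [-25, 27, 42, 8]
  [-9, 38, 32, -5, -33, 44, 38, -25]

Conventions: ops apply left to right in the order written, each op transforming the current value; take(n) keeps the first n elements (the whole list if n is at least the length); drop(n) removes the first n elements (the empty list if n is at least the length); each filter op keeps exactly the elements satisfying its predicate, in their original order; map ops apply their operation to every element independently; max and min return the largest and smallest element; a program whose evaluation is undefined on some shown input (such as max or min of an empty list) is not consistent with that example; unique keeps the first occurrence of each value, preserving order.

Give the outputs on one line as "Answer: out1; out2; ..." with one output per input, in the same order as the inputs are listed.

-648; -576; 360

Execution, op by op:
  [36, 23, 9, -30] -> [36, 23, 9] -> [288, 184, 72] -> [-2592, -1656, -648] -> -648
  [-25, 27, 42, 8] -> [27, 42, 8] -> [216, 336, 64] -> [-1944, -3024, -576] -> -576
  [-9, 38, 32, -5, -33, 44, 38, -25] -> [38, 32, -5, 44, 38] -> [304, 256, -40, 352, 304] -> [-2736, -2304, 360, -3168, -2736] -> 360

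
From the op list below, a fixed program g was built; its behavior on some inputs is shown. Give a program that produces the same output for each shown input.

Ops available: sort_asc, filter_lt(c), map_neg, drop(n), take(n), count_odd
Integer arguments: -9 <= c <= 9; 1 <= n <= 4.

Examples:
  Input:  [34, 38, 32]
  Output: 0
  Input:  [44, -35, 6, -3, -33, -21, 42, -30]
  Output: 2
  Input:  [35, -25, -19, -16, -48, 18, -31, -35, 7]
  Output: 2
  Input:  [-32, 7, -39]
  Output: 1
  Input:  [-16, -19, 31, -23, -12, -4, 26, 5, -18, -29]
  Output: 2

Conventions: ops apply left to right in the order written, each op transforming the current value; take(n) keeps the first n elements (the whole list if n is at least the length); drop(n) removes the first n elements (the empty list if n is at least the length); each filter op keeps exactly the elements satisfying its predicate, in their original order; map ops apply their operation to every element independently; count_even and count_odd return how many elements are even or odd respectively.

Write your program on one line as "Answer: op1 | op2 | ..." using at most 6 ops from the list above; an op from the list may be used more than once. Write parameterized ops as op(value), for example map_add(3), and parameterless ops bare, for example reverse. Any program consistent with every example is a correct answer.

take(4) | sort_asc | filter_lt(4) | map_neg | sort_asc | count_odd

Check, running the answer program on each example:
  [34, 38, 32] -> [34, 38, 32] -> [32, 34, 38] -> [] -> [] -> [] -> 0
  [44, -35, 6, -3, -33, -21, 42, -30] -> [44, -35, 6, -3] -> [-35, -3, 6, 44] -> [-35, -3] -> [35, 3] -> [3, 35] -> 2
  [35, -25, -19, -16, -48, 18, -31, -35, 7] -> [35, -25, -19, -16] -> [-25, -19, -16, 35] -> [-25, -19, -16] -> [25, 19, 16] -> [16, 19, 25] -> 2
  [-32, 7, -39] -> [-32, 7, -39] -> [-39, -32, 7] -> [-39, -32] -> [39, 32] -> [32, 39] -> 1
  [-16, -19, 31, -23, -12, -4, 26, 5, -18, -29] -> [-16, -19, 31, -23] -> [-23, -19, -16, 31] -> [-23, -19, -16] -> [23, 19, 16] -> [16, 19, 23] -> 2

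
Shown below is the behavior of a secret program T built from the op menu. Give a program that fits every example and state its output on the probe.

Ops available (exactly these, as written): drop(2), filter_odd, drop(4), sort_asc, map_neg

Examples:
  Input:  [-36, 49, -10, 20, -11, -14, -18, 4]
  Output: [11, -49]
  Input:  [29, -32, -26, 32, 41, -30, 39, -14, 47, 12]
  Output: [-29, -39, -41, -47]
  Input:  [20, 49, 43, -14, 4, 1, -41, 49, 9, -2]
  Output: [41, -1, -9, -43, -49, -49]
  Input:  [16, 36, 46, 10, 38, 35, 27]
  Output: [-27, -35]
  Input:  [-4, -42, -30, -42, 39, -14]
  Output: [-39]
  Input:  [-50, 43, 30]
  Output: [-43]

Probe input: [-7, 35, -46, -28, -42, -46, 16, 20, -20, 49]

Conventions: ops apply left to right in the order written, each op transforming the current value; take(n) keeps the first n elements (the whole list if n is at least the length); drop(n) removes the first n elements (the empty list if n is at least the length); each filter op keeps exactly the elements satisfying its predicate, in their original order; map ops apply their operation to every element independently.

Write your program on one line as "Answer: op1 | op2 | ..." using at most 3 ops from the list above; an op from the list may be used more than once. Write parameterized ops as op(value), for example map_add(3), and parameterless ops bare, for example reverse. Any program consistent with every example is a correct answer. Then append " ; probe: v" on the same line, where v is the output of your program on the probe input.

sort_asc | filter_odd | map_neg ; probe: [7, -35, -49]

Check, running the answer program on each example:
  [-36, 49, -10, 20, -11, -14, -18, 4] -> [-36, -18, -14, -11, -10, 4, 20, 49] -> [-11, 49] -> [11, -49]
  [29, -32, -26, 32, 41, -30, 39, -14, 47, 12] -> [-32, -30, -26, -14, 12, 29, 32, 39, 41, 47] -> [29, 39, 41, 47] -> [-29, -39, -41, -47]
  [20, 49, 43, -14, 4, 1, -41, 49, 9, -2] -> [-41, -14, -2, 1, 4, 9, 20, 43, 49, 49] -> [-41, 1, 9, 43, 49, 49] -> [41, -1, -9, -43, -49, -49]
  [16, 36, 46, 10, 38, 35, 27] -> [10, 16, 27, 35, 36, 38, 46] -> [27, 35] -> [-27, -35]
  [-4, -42, -30, -42, 39, -14] -> [-42, -42, -30, -14, -4, 39] -> [39] -> [-39]
  [-50, 43, 30] -> [-50, 30, 43] -> [43] -> [-43]
  probe: [-7, 35, -46, -28, -42, -46, 16, 20, -20, 49] -> [-46, -46, -42, -28, -20, -7, 16, 20, 35, 49] -> [-7, 35, 49] -> [7, -35, -49]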